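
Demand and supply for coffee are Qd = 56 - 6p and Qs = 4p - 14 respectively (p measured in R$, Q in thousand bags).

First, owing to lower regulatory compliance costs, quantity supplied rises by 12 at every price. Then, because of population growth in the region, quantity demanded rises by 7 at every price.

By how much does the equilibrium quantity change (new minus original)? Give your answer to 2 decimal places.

+10.00

Initially, 56 - 6p = 4p - 14, so 70 = 10p and p = 7, Q = 14.
After the shift, demand is Qd = 63 - 6p and supply is Qs = 4p - 2.
Clearing the new market: 63 - 6p = 4p - 2, so p = 6.5 and Q = 24.
ΔQ = 24 − 14 = +10.00.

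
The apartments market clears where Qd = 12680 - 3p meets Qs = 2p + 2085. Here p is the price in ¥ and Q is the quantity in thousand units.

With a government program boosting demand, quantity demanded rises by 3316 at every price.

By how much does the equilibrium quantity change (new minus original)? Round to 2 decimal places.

+1326.40

Before the shock: 12680 - 3p = 2p + 2085 ⇒ 10595 = 5p ⇒ p = 2119, Q = 6323.
The new curves are Qd = 15996 - 3p (demand) and Qs = 2p + 2085 (supply).
Equate the new curves: 15996 - 3p = 2p + 2085, giving 13911 = 5p, p = 2782.2, Q = 7649.4.
ΔQ = 7649.4 − 6323 = +1326.40.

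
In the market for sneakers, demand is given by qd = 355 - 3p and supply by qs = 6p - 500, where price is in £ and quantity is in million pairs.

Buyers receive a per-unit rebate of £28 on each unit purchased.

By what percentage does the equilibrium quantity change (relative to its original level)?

Before the shock: 355 - 3p = 6p - 500 ⇒ 855 = 9p ⇒ p = 95, q = 70.
Since buyers' out-of-pocket price is the market price minus the rebate, the effective demand curve becomes qd = 439 - 3p.
Clearing the new market: 439 - 3p = 6p - 500, so p = 313/3 ≈ 104.3333 and q = 126.
%Δq = (126 − 70) / 70 × 100 = +80%.

+80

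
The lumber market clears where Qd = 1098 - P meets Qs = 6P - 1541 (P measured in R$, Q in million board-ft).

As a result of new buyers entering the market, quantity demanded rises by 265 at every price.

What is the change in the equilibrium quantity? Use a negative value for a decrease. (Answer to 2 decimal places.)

Initially, 1098 - P = 6P - 1541, so 2639 = 7P and P = 377, Q = 721.
The new curves are Qd = 1363 - P (demand) and Qs = 6P - 1541 (supply).
Equate the new curves: 1363 - P = 6P - 1541, giving 2904 = 7P, P = 2904/7 ≈ 414.8571, Q = 6637/7 ≈ 948.1429.
ΔQ = 948.1429 − 721 = +227.14.

+227.14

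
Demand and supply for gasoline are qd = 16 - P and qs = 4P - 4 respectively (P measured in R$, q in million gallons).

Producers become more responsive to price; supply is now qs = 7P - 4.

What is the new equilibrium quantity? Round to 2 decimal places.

13.50

Initially, 16 - P = 4P - 4, so 20 = 5P and P = 4, q = 12.
With the change applied: demand qd = 16 - P, supply qs = 7P - 4.
New equilibrium: 16 - P = 7P - 4 ⇒ 20 = 8P ⇒ P = 2.5, q = 13.5.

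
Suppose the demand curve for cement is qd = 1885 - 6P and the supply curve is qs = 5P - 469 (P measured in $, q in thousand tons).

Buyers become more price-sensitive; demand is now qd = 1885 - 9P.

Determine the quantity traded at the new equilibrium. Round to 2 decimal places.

371.71

Before the shock: 1885 - 6P = 5P - 469 ⇒ 2354 = 11P ⇒ P = 214, q = 601.
The shock moves the curves to qd = 1885 - 9P and qs = 5P - 469.
New equilibrium: 1885 - 9P = 5P - 469 ⇒ 2354 = 14P ⇒ P = 1177/7 ≈ 168.1429, q = 2602/7 ≈ 371.7143.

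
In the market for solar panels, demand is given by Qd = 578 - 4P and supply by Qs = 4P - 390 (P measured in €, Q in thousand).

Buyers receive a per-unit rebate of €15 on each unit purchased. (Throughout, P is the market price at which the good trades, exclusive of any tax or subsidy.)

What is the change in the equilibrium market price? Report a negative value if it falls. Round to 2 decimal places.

Initially, 578 - 4P = 4P - 390, so 968 = 8P and P = 121, Q = 94.
Since buyers' out-of-pocket price is the market price minus the rebate, the effective demand curve becomes Qd = 638 - 4P.
New equilibrium: 638 - 4P = 4P - 390 ⇒ 1028 = 8P ⇒ P = 128.5, Q = 124.
ΔP = 128.5 − 121 = +7.50.

+7.50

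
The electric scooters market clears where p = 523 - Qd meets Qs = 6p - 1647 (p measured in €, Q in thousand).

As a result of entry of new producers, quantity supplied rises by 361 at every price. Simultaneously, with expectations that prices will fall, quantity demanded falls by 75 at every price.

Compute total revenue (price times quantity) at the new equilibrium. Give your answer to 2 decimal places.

49613.63

Solve the original market: 523 - p = 6p - 1647, hence p = 310 and Q = 213.
After the shift, demand is Qd = 448 - p and supply is Qs = 6p - 1286.
Clearing the new market: 448 - p = 6p - 1286, so p = 1734/7 ≈ 247.7143 and Q = 1402/7 ≈ 200.2857.
New expenditure = 247.7143 × 200.2857 = 49613.63.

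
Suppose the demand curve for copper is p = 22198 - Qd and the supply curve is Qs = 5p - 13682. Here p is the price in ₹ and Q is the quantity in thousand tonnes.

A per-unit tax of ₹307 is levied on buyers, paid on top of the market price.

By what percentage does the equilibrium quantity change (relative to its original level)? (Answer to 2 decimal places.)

Before the shock: 22198 - p = 5p - 13682 ⇒ 35880 = 6p ⇒ p = 5980, Q = 16218.
Since buyers pay the price plus the tax, the effective demand curve becomes Qd = 21891 - p.
Clearing the new market: 21891 - p = 5p - 13682, so p = 35573/6 ≈ 5928.8333 and Q = 95773/6 ≈ 15962.1667.
%ΔQ = (15962.1667 − 16218) / 16218 × 100 = -1.58%.

-1.58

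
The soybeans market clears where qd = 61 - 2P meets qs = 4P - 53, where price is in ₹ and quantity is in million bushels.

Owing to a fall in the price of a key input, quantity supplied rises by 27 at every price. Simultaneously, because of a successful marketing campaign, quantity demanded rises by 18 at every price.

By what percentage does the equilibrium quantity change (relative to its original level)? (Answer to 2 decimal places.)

Solve the original market: 61 - 2P = 4P - 53, hence P = 19 and q = 23.
With the change applied: demand qd = 79 - 2P, supply qs = 4P - 26.
Clearing the new market: 79 - 2P = 4P - 26, so P = 17.5 and q = 44.
%Δq = (44 − 23) / 23 × 100 = +91.30%.

+91.30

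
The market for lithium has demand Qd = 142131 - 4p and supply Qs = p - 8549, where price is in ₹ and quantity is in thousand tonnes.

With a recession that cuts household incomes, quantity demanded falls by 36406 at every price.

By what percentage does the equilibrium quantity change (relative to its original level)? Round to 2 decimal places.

Solve the original market: 142131 - 4p = p - 8549, hence p = 30136 and Q = 21587.
The shock moves the curves to Qd = 105725 - 4p and Qs = p - 8549.
Clearing the new market: 105725 - 4p = p - 8549, so p = 22854.8 and Q = 14305.8.
%ΔQ = (14305.8 − 21587) / 21587 × 100 = -33.73%.

-33.73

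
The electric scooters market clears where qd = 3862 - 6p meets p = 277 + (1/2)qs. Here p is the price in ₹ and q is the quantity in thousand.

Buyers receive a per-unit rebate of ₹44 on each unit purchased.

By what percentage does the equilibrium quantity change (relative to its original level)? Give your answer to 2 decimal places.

+12.00

Original equilibrium: 3862 - 6p = 2p - 554 gives 4416 = 8p, so p = 552 and q = 550.
Since buyers' out-of-pocket price is the market price minus the rebate, the effective demand curve becomes qd = 4126 - 6p.
Setting them equal: 4126 - 6p = 2p - 554 → 4680 = 8p, so p = 585 and q = 616.
%Δq = (616 − 550) / 550 × 100 = +12.00%.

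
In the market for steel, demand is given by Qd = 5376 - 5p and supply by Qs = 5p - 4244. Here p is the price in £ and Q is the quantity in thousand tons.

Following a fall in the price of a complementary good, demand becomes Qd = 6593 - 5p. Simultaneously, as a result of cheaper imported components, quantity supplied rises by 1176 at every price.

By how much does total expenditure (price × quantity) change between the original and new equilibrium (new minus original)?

+1158259.25

Solve the original market: 5376 - 5p = 5p - 4244, hence p = 962 and Q = 566.
With the change applied: demand Qd = 6593 - 5p, supply Qs = 5p - 3068.
Clearing the new market: 6593 - 5p = 5p - 3068, so p = 966.1 and Q = 1762.5.
Expenditure moves from 962×566 = 544492 to 966.1×1762.5 = 1702751.25; change = +1158259.25.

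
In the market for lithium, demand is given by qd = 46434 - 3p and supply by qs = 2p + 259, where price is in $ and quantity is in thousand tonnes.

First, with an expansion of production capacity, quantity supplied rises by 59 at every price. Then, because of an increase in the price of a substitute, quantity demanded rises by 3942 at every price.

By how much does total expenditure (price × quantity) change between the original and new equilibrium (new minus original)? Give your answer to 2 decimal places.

+30685642.92

Solve the original market: 46434 - 3p = 2p + 259, hence p = 9235 and q = 18729.
The shock moves the curves to qd = 50376 - 3p and qs = 2p + 318.
Setting them equal: 50376 - 3p = 2p + 318 → 50058 = 5p, so p = 10011.6 and q = 20341.2.
Expenditure moves from 9235×18729 = 172962315 to 10011.6×20341.2 = 203647957.92; change = +30685642.92.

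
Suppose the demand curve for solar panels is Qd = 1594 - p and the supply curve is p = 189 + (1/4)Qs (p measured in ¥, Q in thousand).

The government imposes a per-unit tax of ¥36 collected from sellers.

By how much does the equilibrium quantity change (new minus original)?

Solve the original market: 1594 - p = 4p - 756, hence p = 470 and Q = 1124.
Since sellers keep the price net of the tax, the effective supply curve becomes Qs = 4p - 900.
Setting them equal: 1594 - p = 4p - 900 → 2494 = 5p, so p = 498.8 and Q = 1095.2.
ΔQ = 1095.2 − 1124 = -28.8.

-28.8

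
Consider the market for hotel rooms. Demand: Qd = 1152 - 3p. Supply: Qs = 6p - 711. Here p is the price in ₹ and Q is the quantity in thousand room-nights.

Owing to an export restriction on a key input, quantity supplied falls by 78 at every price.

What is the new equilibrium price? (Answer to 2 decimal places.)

215.67

Before the shock: 1152 - 3p = 6p - 711 ⇒ 1863 = 9p ⇒ p = 207, Q = 531.
With the change applied: demand Qd = 1152 - 3p, supply Qs = 6p - 789.
Setting them equal: 1152 - 3p = 6p - 789 → 1941 = 9p, so p = 647/3 ≈ 215.6667 and Q = 505.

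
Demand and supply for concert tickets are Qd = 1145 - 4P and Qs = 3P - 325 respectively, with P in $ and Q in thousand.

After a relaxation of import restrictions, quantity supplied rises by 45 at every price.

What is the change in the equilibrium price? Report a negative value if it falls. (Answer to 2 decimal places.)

-6.43

Initially, 1145 - 4P = 3P - 325, so 1470 = 7P and P = 210, Q = 305.
After the shift, demand is Qd = 1145 - 4P and supply is Qs = 3P - 280.
Equate the new curves: 1145 - 4P = 3P - 280, giving 1425 = 7P, P = 1425/7 ≈ 203.5714, Q = 2315/7 ≈ 330.7143.
ΔP = 203.5714 − 210 = -6.43.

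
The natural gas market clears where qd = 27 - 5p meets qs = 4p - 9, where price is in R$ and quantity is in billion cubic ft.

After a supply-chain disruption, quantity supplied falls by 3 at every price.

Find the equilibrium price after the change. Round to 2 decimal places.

4.33

Before the shock: 27 - 5p = 4p - 9 ⇒ 36 = 9p ⇒ p = 4, q = 7.
After the shift, demand is qd = 27 - 5p and supply is qs = 4p - 12.
Clearing the new market: 27 - 5p = 4p - 12, so p = 13/3 ≈ 4.3333 and q = 16/3 ≈ 5.3333.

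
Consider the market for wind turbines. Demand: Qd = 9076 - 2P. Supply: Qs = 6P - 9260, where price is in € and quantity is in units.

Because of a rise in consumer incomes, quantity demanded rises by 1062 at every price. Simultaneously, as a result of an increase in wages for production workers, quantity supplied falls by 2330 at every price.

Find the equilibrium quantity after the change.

4706

Solve the original market: 9076 - 2P = 6P - 9260, hence P = 2292 and Q = 4492.
The new curves are Qd = 10138 - 2P (demand) and Qs = 6P - 11590 (supply).
Setting them equal: 10138 - 2P = 6P - 11590 → 21728 = 8P, so P = 2716 and Q = 4706.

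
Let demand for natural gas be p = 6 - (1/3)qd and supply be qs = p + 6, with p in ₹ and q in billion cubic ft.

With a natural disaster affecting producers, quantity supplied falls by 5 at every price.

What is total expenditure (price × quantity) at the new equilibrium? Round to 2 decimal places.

22.31

Before the shock: 18 - 3p = p + 6 ⇒ 12 = 4p ⇒ p = 3, q = 9.
With the change applied: demand qd = 18 - 3p, supply qs = p + 1.
Equate the new curves: 18 - 3p = p + 1, giving 17 = 4p, p = 4.25, q = 5.25.
New expenditure = 4.25 × 5.25 = 22.31.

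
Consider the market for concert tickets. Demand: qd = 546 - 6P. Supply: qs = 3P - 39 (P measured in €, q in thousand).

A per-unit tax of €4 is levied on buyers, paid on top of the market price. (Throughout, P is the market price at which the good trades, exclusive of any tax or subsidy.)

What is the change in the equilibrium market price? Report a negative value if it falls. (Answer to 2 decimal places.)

-2.67

Initially, 546 - 6P = 3P - 39, so 585 = 9P and P = 65, q = 156.
Since buyers pay the price plus the tax, the effective demand curve becomes qd = 522 - 6P.
Setting them equal: 522 - 6P = 3P - 39 → 561 = 9P, so P = 187/3 ≈ 62.3333 and q = 148.
ΔP = 62.3333 − 65 = -2.67.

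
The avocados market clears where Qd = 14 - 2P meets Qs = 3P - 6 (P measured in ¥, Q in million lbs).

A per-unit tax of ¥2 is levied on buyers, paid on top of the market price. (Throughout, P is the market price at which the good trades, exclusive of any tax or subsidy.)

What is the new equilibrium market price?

3.2

Initially, 14 - 2P = 3P - 6, so 20 = 5P and P = 4, Q = 6.
Since buyers pay the price plus the tax, the effective demand curve becomes Qd = 10 - 2P.
Equate the new curves: 10 - 2P = 3P - 6, giving 16 = 5P, P = 3.2, Q = 3.6.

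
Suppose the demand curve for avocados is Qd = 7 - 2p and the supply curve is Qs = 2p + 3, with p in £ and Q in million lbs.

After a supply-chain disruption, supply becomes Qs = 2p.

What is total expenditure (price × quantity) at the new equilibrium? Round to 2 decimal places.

6.13

Initially, 7 - 2p = 2p + 3, so 4 = 4p and p = 1, Q = 5.
After the shift, demand is Qd = 7 - 2p and supply is Qs = 2p.
Equate the new curves: 7 - 2p = 2p, giving 7 = 4p, p = 1.75, Q = 3.5.
New expenditure = 1.75 × 3.5 = 6.13.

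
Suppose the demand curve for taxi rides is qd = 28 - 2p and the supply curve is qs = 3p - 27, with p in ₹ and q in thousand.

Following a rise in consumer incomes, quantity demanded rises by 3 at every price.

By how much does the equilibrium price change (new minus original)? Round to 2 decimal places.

+0.60

Solve the original market: 28 - 2p = 3p - 27, hence p = 11 and q = 6.
With the change applied: demand qd = 31 - 2p, supply qs = 3p - 27.
Clearing the new market: 31 - 2p = 3p - 27, so p = 11.6 and q = 7.8.
Δp = 11.6 − 11 = +0.60.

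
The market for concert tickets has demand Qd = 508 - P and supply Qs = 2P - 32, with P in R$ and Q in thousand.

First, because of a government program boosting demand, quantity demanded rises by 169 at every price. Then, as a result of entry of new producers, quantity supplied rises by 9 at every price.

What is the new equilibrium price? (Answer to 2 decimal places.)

233.33

Solve the original market: 508 - P = 2P - 32, hence P = 180 and Q = 328.
The shock moves the curves to Qd = 677 - P and Qs = 2P - 23.
New equilibrium: 677 - P = 2P - 23 ⇒ 700 = 3P ⇒ P = 700/3 ≈ 233.3333, Q = 1331/3 ≈ 443.6667.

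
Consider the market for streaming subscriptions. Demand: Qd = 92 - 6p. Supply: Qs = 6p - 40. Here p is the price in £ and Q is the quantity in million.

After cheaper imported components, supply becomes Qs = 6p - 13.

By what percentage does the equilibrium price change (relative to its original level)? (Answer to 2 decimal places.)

-20.45

Before the shock: 92 - 6p = 6p - 40 ⇒ 132 = 12p ⇒ p = 11, Q = 26.
With the change applied: demand Qd = 92 - 6p, supply Qs = 6p - 13.
Setting them equal: 92 - 6p = 6p - 13 → 105 = 12p, so p = 8.75 and Q = 39.5.
%Δp = (8.75 − 11) / 11 × 100 = -20.45%.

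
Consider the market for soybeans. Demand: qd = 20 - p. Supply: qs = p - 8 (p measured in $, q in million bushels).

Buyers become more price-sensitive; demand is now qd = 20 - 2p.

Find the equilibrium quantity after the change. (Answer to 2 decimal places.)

1.33

Initially, 20 - p = p - 8, so 28 = 2p and p = 14, q = 6.
The new curves are qd = 20 - 2p (demand) and qs = p - 8 (supply).
Setting them equal: 20 - 2p = p - 8 → 28 = 3p, so p = 28/3 ≈ 9.3333 and q = 4/3 ≈ 1.3333.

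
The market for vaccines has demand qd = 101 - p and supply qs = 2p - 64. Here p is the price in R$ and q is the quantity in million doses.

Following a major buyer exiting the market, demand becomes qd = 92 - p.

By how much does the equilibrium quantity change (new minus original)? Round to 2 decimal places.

-6.00

Initially, 101 - p = 2p - 64, so 165 = 3p and p = 55, q = 46.
After the shift, demand is qd = 92 - p and supply is qs = 2p - 64.
Equate the new curves: 92 - p = 2p - 64, giving 156 = 3p, p = 52, q = 40.
Δq = 40 − 46 = -6.00.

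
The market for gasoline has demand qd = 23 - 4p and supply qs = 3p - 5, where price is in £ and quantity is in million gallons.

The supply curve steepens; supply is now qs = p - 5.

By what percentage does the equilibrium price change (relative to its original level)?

+40

Initially, 23 - 4p = 3p - 5, so 28 = 7p and p = 4, q = 7.
The new curves are qd = 23 - 4p (demand) and qs = p - 5 (supply).
Setting them equal: 23 - 4p = p - 5 → 28 = 5p, so p = 5.6 and q = 0.6.
%Δp = (5.6 − 4) / 4 × 100 = +40%.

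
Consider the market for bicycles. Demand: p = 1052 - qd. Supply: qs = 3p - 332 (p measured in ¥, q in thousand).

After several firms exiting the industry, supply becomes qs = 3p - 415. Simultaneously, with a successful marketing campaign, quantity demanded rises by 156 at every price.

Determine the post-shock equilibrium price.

Initially, 1052 - p = 3p - 332, so 1384 = 4p and p = 346, q = 706.
With the change applied: demand qd = 1208 - p, supply qs = 3p - 415.
New equilibrium: 1208 - p = 3p - 415 ⇒ 1623 = 4p ⇒ p = 405.75, q = 802.25.

405.75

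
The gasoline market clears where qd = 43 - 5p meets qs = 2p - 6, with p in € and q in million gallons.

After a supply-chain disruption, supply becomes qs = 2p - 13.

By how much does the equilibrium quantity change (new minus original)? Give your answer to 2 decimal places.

-5.00

Initially, 43 - 5p = 2p - 6, so 49 = 7p and p = 7, q = 8.
After the shift, demand is qd = 43 - 5p and supply is qs = 2p - 13.
Clearing the new market: 43 - 5p = 2p - 13, so p = 8 and q = 3.
Δq = 3 − 8 = -5.00.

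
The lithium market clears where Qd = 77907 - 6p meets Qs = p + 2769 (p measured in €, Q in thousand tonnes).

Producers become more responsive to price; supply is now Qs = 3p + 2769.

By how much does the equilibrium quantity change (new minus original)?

Original equilibrium: 77907 - 6p = p + 2769 gives 75138 = 7p, so p = 10734 and Q = 13503.
After the shift, demand is Qd = 77907 - 6p and supply is Qs = 3p + 2769.
Clearing the new market: 77907 - 6p = 3p + 2769, so p = 25046/3 ≈ 8348.6667 and Q = 27815.
ΔQ = 27815 − 13503 = +14312.

+14312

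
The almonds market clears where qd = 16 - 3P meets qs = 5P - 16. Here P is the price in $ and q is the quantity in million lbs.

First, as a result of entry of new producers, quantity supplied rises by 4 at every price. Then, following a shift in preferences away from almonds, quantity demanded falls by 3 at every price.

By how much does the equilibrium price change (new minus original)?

-0.875

Before the shock: 16 - 3P = 5P - 16 ⇒ 32 = 8P ⇒ P = 4, q = 4.
After the shift, demand is qd = 13 - 3P and supply is qs = 5P - 12.
Clearing the new market: 13 - 3P = 5P - 12, so P = 3.125 and q = 3.625.
ΔP = 3.125 − 4 = -0.875.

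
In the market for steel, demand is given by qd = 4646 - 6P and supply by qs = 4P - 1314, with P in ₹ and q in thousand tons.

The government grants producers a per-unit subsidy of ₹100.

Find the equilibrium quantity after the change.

1310

Initially, 4646 - 6P = 4P - 1314, so 5960 = 10P and P = 596, q = 1070.
Since sellers receive the price plus the subsidy, the effective supply curve becomes qs = 4P - 914.
Clearing the new market: 4646 - 6P = 4P - 914, so P = 556 and q = 1310.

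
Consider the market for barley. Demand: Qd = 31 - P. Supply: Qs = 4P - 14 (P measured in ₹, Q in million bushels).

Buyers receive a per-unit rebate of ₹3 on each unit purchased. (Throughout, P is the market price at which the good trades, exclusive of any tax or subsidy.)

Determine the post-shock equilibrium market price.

9.6

Original equilibrium: 31 - P = 4P - 14 gives 45 = 5P, so P = 9 and Q = 22.
Since buyers' out-of-pocket price is the market price minus the rebate, the effective demand curve becomes Qd = 34 - P.
Clearing the new market: 34 - P = 4P - 14, so P = 9.6 and Q = 24.4.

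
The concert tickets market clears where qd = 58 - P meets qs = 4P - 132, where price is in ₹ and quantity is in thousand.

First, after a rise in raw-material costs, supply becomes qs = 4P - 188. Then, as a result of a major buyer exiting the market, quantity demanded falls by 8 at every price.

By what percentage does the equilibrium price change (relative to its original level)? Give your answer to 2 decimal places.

+25.26

Before the shock: 58 - P = 4P - 132 ⇒ 190 = 5P ⇒ P = 38, q = 20.
With the change applied: demand qd = 50 - P, supply qs = 4P - 188.
Equate the new curves: 50 - P = 4P - 188, giving 238 = 5P, P = 47.6, q = 2.4.
%ΔP = (47.6 − 38) / 38 × 100 = +25.26%.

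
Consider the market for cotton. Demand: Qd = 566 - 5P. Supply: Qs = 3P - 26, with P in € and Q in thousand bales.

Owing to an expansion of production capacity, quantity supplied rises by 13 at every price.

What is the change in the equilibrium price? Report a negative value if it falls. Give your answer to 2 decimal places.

-1.63

Solve the original market: 566 - 5P = 3P - 26, hence P = 74 and Q = 196.
After the shift, demand is Qd = 566 - 5P and supply is Qs = 3P - 13.
Clearing the new market: 566 - 5P = 3P - 13, so P = 72.375 and Q = 204.125.
ΔP = 72.375 − 74 = -1.63.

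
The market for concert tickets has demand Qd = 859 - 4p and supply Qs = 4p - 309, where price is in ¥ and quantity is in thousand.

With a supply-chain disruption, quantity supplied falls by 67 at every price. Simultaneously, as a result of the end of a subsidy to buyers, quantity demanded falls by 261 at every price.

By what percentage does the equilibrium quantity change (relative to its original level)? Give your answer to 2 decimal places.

-59.64

Before the shock: 859 - 4p = 4p - 309 ⇒ 1168 = 8p ⇒ p = 146, Q = 275.
The new curves are Qd = 598 - 4p (demand) and Qs = 4p - 376 (supply).
Equate the new curves: 598 - 4p = 4p - 376, giving 974 = 8p, p = 121.75, Q = 111.
%ΔQ = (111 − 275) / 275 × 100 = -59.64%.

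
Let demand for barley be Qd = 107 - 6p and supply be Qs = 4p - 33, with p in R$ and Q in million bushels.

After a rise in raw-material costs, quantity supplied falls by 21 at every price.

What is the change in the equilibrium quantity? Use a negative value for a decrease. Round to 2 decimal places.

-12.60

Solve the original market: 107 - 6p = 4p - 33, hence p = 14 and Q = 23.
After the shift, demand is Qd = 107 - 6p and supply is Qs = 4p - 54.
New equilibrium: 107 - 6p = 4p - 54 ⇒ 161 = 10p ⇒ p = 16.1, Q = 10.4.
ΔQ = 10.4 − 23 = -12.60.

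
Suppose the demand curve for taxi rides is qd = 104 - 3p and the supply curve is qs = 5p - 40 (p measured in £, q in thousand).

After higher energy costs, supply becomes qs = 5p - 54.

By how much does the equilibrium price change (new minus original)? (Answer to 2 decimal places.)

+1.75

Solve the original market: 104 - 3p = 5p - 40, hence p = 18 and q = 50.
After the shift, demand is qd = 104 - 3p and supply is qs = 5p - 54.
New equilibrium: 104 - 3p = 5p - 54 ⇒ 158 = 8p ⇒ p = 19.75, q = 44.75.
Δp = 19.75 − 18 = +1.75.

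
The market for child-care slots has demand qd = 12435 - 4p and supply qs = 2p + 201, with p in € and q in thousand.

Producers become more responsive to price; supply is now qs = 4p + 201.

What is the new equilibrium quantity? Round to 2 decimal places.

6318.00

Original equilibrium: 12435 - 4p = 2p + 201 gives 12234 = 6p, so p = 2039 and q = 4279.
The new curves are qd = 12435 - 4p (demand) and qs = 4p + 201 (supply).
Setting them equal: 12435 - 4p = 4p + 201 → 12234 = 8p, so p = 1529.25 and q = 6318.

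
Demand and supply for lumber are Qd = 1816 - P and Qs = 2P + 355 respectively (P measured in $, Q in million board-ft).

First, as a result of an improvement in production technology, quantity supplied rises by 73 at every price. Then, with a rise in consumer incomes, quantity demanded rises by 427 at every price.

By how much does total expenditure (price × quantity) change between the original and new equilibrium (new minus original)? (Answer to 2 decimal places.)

+343767.00

Before the shock: 1816 - P = 2P + 355 ⇒ 1461 = 3P ⇒ P = 487, Q = 1329.
With the change applied: demand Qd = 2243 - P, supply Qs = 2P + 428.
Clearing the new market: 2243 - P = 2P + 428, so P = 605 and Q = 1638.
Expenditure moves from 487×1329 = 647223 to 605×1638 = 990990; change = +343767.00.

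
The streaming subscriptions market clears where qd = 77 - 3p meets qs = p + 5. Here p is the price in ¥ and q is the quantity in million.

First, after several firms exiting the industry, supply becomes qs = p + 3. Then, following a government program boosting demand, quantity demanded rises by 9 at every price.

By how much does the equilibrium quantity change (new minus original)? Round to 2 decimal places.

+0.75

Original equilibrium: 77 - 3p = p + 5 gives 72 = 4p, so p = 18 and q = 23.
After the shift, demand is qd = 86 - 3p and supply is qs = p + 3.
Setting them equal: 86 - 3p = p + 3 → 83 = 4p, so p = 20.75 and q = 23.75.
Δq = 23.75 − 23 = +0.75.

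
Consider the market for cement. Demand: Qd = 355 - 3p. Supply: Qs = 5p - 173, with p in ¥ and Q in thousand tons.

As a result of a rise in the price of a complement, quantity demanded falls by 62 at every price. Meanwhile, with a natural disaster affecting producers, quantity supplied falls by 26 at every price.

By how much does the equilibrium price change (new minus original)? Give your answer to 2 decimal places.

-4.50

Initially, 355 - 3p = 5p - 173, so 528 = 8p and p = 66, Q = 157.
With the change applied: demand Qd = 293 - 3p, supply Qs = 5p - 199.
New equilibrium: 293 - 3p = 5p - 199 ⇒ 492 = 8p ⇒ p = 61.5, Q = 108.5.
Δp = 61.5 − 66 = -4.50.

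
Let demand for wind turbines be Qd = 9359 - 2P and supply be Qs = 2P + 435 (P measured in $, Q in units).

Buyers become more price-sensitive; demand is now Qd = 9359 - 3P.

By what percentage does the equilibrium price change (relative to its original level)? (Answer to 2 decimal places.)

Solve the original market: 9359 - 2P = 2P + 435, hence P = 2231 and Q = 4897.
With the change applied: demand Qd = 9359 - 3P, supply Qs = 2P + 435.
Setting them equal: 9359 - 3P = 2P + 435 → 8924 = 5P, so P = 1784.8 and Q = 4004.6.
%ΔP = (1784.8 − 2231) / 2231 × 100 = -20.00%.

-20.00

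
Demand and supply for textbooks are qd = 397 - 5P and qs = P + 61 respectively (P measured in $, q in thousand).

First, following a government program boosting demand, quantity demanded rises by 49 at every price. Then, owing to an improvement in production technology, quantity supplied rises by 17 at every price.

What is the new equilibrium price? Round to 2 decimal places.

61.33

Original equilibrium: 397 - 5P = P + 61 gives 336 = 6P, so P = 56 and q = 117.
After the shift, demand is qd = 446 - 5P and supply is qs = P + 78.
Equate the new curves: 446 - 5P = P + 78, giving 368 = 6P, P = 184/3 ≈ 61.3333, q = 418/3 ≈ 139.3333.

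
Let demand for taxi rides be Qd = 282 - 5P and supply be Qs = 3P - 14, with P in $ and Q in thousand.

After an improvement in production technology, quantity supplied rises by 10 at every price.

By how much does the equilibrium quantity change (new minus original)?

Initially, 282 - 5P = 3P - 14, so 296 = 8P and P = 37, Q = 97.
The new curves are Qd = 282 - 5P (demand) and Qs = 3P - 4 (supply).
New equilibrium: 282 - 5P = 3P - 4 ⇒ 286 = 8P ⇒ P = 35.75, Q = 103.25.
ΔQ = 103.25 − 97 = +6.25.

+6.25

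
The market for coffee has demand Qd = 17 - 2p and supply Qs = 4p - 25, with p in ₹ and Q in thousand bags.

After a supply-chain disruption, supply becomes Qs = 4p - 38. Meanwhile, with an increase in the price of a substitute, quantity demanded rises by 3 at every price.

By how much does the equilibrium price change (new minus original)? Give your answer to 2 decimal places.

+2.67

Solve the original market: 17 - 2p = 4p - 25, hence p = 7 and Q = 3.
The shock moves the curves to Qd = 20 - 2p and Qs = 4p - 38.
Clearing the new market: 20 - 2p = 4p - 38, so p = 29/3 ≈ 9.6667 and Q = 2/3 ≈ 0.6667.
Δp = 9.6667 − 7 = +2.67.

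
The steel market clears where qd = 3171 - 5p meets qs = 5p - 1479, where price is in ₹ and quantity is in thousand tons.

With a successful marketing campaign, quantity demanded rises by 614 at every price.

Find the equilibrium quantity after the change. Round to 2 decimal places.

1153.00

Original equilibrium: 3171 - 5p = 5p - 1479 gives 4650 = 10p, so p = 465 and q = 846.
With the change applied: demand qd = 3785 - 5p, supply qs = 5p - 1479.
New equilibrium: 3785 - 5p = 5p - 1479 ⇒ 5264 = 10p ⇒ p = 526.4, q = 1153.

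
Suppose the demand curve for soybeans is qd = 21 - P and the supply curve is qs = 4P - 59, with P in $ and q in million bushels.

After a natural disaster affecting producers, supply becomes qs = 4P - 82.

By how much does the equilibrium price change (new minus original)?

+4.6

Original equilibrium: 21 - P = 4P - 59 gives 80 = 5P, so P = 16 and q = 5.
The shock moves the curves to qd = 21 - P and qs = 4P - 82.
Clearing the new market: 21 - P = 4P - 82, so P = 20.6 and q = 0.4.
ΔP = 20.6 − 16 = +4.6.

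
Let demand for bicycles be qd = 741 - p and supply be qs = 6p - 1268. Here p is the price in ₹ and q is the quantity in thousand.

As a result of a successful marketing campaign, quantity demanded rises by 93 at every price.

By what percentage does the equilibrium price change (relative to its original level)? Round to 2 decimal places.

+4.63

Before the shock: 741 - p = 6p - 1268 ⇒ 2009 = 7p ⇒ p = 287, q = 454.
The shock moves the curves to qd = 834 - p and qs = 6p - 1268.
Equate the new curves: 834 - p = 6p - 1268, giving 2102 = 7p, p = 2102/7 ≈ 300.2857, q = 3736/7 ≈ 533.7143.
%Δp = (300.2857 − 287) / 287 × 100 = +4.63%.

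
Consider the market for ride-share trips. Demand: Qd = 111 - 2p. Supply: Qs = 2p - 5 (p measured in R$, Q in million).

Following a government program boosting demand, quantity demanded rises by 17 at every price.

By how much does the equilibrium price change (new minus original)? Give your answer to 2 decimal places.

+4.25

Original equilibrium: 111 - 2p = 2p - 5 gives 116 = 4p, so p = 29 and Q = 53.
The shock moves the curves to Qd = 128 - 2p and Qs = 2p - 5.
Clearing the new market: 128 - 2p = 2p - 5, so p = 33.25 and Q = 61.5.
Δp = 33.25 − 29 = +4.25.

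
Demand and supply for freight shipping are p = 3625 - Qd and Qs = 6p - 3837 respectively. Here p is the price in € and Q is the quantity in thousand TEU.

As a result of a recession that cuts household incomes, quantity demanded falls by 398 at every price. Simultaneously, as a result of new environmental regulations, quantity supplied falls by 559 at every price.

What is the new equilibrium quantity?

2138

Before the shock: 3625 - p = 6p - 3837 ⇒ 7462 = 7p ⇒ p = 1066, Q = 2559.
After the shift, demand is Qd = 3227 - p and supply is Qs = 6p - 4396.
Equate the new curves: 3227 - p = 6p - 4396, giving 7623 = 7p, p = 1089, Q = 2138.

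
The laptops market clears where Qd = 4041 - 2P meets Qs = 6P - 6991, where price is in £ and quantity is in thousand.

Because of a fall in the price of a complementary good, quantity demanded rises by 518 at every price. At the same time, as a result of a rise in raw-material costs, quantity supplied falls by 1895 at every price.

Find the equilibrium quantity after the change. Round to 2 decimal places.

Solve the original market: 4041 - 2P = 6P - 6991, hence P = 1379 and Q = 1283.
The shock moves the curves to Qd = 4559 - 2P and Qs = 6P - 8886.
Clearing the new market: 4559 - 2P = 6P - 8886, so P = 1680.625 and Q = 1197.75.

1197.75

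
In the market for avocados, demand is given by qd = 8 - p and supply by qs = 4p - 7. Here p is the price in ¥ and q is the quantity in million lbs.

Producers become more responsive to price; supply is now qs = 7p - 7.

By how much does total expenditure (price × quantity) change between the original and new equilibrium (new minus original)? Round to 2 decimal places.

Before the shock: 8 - p = 4p - 7 ⇒ 15 = 5p ⇒ p = 3, q = 5.
The shock moves the curves to qd = 8 - p and qs = 7p - 7.
Clearing the new market: 8 - p = 7p - 7, so p = 1.875 and q = 6.125.
Expenditure moves from 3×5 = 15 to 1.875×6.125 = 11.484375; change = -3.52.

-3.52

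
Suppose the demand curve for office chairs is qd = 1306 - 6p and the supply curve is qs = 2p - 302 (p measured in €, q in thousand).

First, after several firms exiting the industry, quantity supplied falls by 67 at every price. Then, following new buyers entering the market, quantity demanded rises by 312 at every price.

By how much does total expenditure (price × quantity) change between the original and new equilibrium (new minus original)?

+11629.90625

Solve the original market: 1306 - 6p = 2p - 302, hence p = 201 and q = 100.
With the change applied: demand qd = 1618 - 6p, supply qs = 2p - 369.
Equate the new curves: 1618 - 6p = 2p - 369, giving 1987 = 8p, p = 248.375, q = 127.75.
Expenditure moves from 201×100 = 20100 to 248.375×127.75 = 31729.90625; change = +11629.90625.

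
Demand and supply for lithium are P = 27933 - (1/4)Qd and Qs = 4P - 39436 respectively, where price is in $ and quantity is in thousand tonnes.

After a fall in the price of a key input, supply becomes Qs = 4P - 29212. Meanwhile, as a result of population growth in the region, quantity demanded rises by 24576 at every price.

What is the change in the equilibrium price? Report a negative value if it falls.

+1794

Solve the original market: 111732 - 4P = 4P - 39436, hence P = 18896 and Q = 36148.
The new curves are Qd = 136308 - 4P (demand) and Qs = 4P - 29212 (supply).
New equilibrium: 136308 - 4P = 4P - 29212 ⇒ 165520 = 8P ⇒ P = 20690, Q = 53548.
ΔP = 20690 − 18896 = +1794.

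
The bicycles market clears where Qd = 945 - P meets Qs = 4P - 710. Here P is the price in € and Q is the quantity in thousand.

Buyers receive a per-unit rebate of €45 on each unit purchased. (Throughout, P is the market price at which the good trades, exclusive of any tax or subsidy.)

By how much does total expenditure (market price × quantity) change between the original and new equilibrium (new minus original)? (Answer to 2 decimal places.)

Original equilibrium: 945 - P = 4P - 710 gives 1655 = 5P, so P = 331 and Q = 614.
Since buyers' out-of-pocket price is the market price minus the rebate, the effective demand curve becomes Qd = 990 - P.
Setting them equal: 990 - P = 4P - 710 → 1700 = 5P, so P = 340 and Q = 650.
Expenditure moves from 331×614 = 203234 to 340×650 = 221000; change = +17766.00.

+17766.00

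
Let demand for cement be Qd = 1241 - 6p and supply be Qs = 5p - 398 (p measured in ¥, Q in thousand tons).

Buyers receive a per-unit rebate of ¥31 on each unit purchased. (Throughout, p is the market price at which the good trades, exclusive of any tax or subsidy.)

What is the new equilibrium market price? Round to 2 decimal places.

165.91

Before the shock: 1241 - 6p = 5p - 398 ⇒ 1639 = 11p ⇒ p = 149, Q = 347.
Since buyers' out-of-pocket price is the market price minus the rebate, the effective demand curve becomes Qd = 1427 - 6p.
Setting them equal: 1427 - 6p = 5p - 398 → 1825 = 11p, so p = 1825/11 ≈ 165.9091 and Q = 4747/11 ≈ 431.5455.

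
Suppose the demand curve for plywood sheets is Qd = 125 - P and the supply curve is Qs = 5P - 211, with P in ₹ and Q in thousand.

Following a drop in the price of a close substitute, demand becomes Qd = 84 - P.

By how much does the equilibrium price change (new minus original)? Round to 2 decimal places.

Solve the original market: 125 - P = 5P - 211, hence P = 56 and Q = 69.
The new curves are Qd = 84 - P (demand) and Qs = 5P - 211 (supply).
Equate the new curves: 84 - P = 5P - 211, giving 295 = 6P, P = 295/6 ≈ 49.1667, Q = 209/6 ≈ 34.8333.
ΔP = 49.1667 − 56 = -6.83.

-6.83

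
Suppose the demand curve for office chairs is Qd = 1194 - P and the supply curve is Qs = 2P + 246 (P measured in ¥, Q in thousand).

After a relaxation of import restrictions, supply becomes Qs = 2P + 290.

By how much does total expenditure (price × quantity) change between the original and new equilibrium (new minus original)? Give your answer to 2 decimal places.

Before the shock: 1194 - P = 2P + 246 ⇒ 948 = 3P ⇒ P = 316, Q = 878.
The shock moves the curves to Qd = 1194 - P and Qs = 2P + 290.
Equate the new curves: 1194 - P = 2P + 290, giving 904 = 3P, P = 904/3 ≈ 301.3333, Q = 2678/3 ≈ 892.6667.
Expenditure moves from 316×878 = 277448 to 301.3333×892.6667 = 268990.2222; change = -8457.78.

-8457.78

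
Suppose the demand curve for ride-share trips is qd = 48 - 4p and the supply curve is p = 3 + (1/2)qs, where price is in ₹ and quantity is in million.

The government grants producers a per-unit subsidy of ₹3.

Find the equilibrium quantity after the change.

Original equilibrium: 48 - 4p = 2p - 6 gives 54 = 6p, so p = 9 and q = 12.
Since sellers receive the price plus the subsidy, the effective supply curve becomes qs = 2p.
New equilibrium: 48 - 4p = 2p ⇒ 48 = 6p ⇒ p = 8, q = 16.

16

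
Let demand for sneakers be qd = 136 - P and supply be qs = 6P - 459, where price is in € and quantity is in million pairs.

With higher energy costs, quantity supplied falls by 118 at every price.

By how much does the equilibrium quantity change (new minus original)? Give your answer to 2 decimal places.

-16.86

Original equilibrium: 136 - P = 6P - 459 gives 595 = 7P, so P = 85 and q = 51.
The new curves are qd = 136 - P (demand) and qs = 6P - 577 (supply).
Equate the new curves: 136 - P = 6P - 577, giving 713 = 7P, P = 713/7 ≈ 101.8571, q = 239/7 ≈ 34.1429.
Δq = 34.1429 − 51 = -16.86.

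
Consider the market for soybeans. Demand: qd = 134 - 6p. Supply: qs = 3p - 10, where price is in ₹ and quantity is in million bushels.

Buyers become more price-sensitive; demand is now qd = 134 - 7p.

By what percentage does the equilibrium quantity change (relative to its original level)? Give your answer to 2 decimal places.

-12.63

Before the shock: 134 - 6p = 3p - 10 ⇒ 144 = 9p ⇒ p = 16, q = 38.
With the change applied: demand qd = 134 - 7p, supply qs = 3p - 10.
Setting them equal: 134 - 7p = 3p - 10 → 144 = 10p, so p = 14.4 and q = 33.2.
%Δq = (33.2 − 38) / 38 × 100 = -12.63%.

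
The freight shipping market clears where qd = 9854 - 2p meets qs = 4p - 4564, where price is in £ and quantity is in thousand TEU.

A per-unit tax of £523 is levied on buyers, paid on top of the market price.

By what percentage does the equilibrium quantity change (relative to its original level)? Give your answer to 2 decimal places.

Original equilibrium: 9854 - 2p = 4p - 4564 gives 14418 = 6p, so p = 2403 and q = 5048.
Since buyers pay the price plus the tax, the effective demand curve becomes qd = 8808 - 2p.
Clearing the new market: 8808 - 2p = 4p - 4564, so p = 6686/3 ≈ 2228.6667 and q = 13052/3 ≈ 4350.6667.
%Δq = (4350.6667 − 5048) / 5048 × 100 = -13.81%.

-13.81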